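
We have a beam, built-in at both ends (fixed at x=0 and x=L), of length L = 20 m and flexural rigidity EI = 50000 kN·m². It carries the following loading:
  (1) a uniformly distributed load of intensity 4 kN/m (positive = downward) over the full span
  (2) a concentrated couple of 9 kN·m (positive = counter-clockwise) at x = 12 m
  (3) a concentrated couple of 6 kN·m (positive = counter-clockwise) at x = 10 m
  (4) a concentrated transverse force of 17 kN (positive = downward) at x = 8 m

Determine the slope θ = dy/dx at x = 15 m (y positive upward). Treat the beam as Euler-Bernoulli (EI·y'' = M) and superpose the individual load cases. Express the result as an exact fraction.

Load 1 — uniform load w=4 kN/m over full span:
  θ_1 = -wx(L-x)(L-2x)/(12EI) = -4·15·(20-15)·(20-2·15)/(12·50000) = 1/200 rad
Load 2 — applied couple M₀=9 kN·m at a=12 m (b=L-a=8):
  θ_2 = (R_Ax²/2 - M_Ax - M₀(x-a))/EI  [x>a] with R_A=81/125, M_A=72/25 = ((81/125)·15²/2 - (72/25)·15 - 9·(15-12))/50000 = 27/500000 rad
Load 3 — applied couple M₀=6 kN·m at a=10 m (b=L-a=10):
  θ_3 = (R_Ax²/2 - M_Ax - M₀(x-a))/EI  [x>a] with R_A=9/20, M_A=3/2 = ((9/20)·15²/2 - (3/2)·15 - 6·(15-10))/50000 = -3/80000 rad
Load 4 — point force P=17 kN at a=8 m (b=L-a=12):
  θ_4 = Pa²(L-x)(2bL-(3b+a)(L-x))/(2L³EI)  [x>a] = 17·8²·(20-15)·(2·12·20-(3·12+8)·(20-15))/(2·20³·50000) = 221/125000 rad
Superposition: θ = Σ θ_i = 13569/2000000 rad ≈ 0.006784 rad

θ(15) = 13569/2000000 rad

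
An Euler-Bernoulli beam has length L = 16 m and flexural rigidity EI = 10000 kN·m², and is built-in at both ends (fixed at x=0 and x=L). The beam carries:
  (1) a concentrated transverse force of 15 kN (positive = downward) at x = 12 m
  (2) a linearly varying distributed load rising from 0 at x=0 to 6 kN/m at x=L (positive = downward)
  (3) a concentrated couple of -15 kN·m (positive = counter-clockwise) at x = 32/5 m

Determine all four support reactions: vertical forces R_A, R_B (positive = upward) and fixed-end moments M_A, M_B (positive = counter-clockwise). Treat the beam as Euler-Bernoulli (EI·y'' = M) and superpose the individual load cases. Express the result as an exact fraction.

R_A = 2463/160 kN, M_A = 1213/20 kN·m, R_B = 7617/160 kN, M_B = -2307/20 kN·m

Load 1 — point force P=15 kN at a=12 m (b=L-a=4):
  R_A = Pb²(3a+b)/L³ = 15·4²·(3·12+4)/16³ = 75/32 kN
  M_A = Pab²/L² = 15·12·4²/16² = 45/4 kN·m
  R_B = Pa²(a+3b)/L³ = 15·12²·(12+3·4)/16³ = 405/32 kN
  M_B = -Pa²b/L² = -15·12²·4/16² = -135/4 kN·m
Load 2 — triangular load w₀=6 kN/m (0→w₀ over full span):
  R_A = 3w₀L/20 = 3·6·16/20 = 72/5 kN
  M_A = w₀L²/30 = 6·16²/30 = 256/5 kN·m
  R_B = 7w₀L/20 = 7·6·16/20 = 168/5 kN
  M_B = -w₀L²/20 = -6·16²/20 = -384/5 kN·m
Load 3 — applied couple M₀=-15 kN·m at a=32/5 m (b=L-a=48/5):
  R_A = 6M₀ab/L³ = 6·(-15)·(32/5)·(48/5)/16³ = -27/20 kN
  M_A = M₀b(2a-b)/L² = (-15)·(48/5)·(2·(32/5)-(48/5))/16² = -9/5 kN·m
  R_B = -6M₀ab/L³ = -6·(-15)·(32/5)·(48/5)/16³ = 27/20 kN
  M_B = M₀a(2b-a)/L² = (-15)·(32/5)·(2·(48/5)-(32/5))/16² = -24/5 kN·m
Superposition: R_A = 2463/160 kN, M_A = 1213/20 kN·m, R_B = 7617/160 kN, M_B = -2307/20 kN·m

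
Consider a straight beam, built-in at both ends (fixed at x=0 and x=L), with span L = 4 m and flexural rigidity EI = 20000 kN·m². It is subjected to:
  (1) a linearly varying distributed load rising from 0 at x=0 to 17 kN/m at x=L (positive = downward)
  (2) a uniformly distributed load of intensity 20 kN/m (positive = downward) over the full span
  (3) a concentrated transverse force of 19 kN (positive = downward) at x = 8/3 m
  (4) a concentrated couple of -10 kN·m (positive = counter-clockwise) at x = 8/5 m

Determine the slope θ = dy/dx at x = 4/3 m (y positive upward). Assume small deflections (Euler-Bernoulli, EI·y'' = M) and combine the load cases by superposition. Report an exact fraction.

θ(4/3) = -1231/1518750 rad

Load 1 — triangular load w₀=17 kN/m (0→w₀ over full span):
  θ_1 = -w₀(2x(L-x)(L-2x)(x+2L)+x²(L-x)²)/(120LEI) = -17·(2·(4/3)·(4-(4/3))·(4-2·(4/3))·((4/3)+2·4)+(4/3)²·(4-(4/3))²)/(120·4·20000) = -136/759375 rad
Load 2 — uniform load w=20 kN/m over full span:
  θ_2 = -wx(L-x)(L-2x)/(12EI) = -20·(4/3)·(4-(4/3))·(4-2·(4/3))/(12·20000) = -4/10125 rad
Load 3 — point force P=19 kN at a=8/3 m (b=L-a=4/3):
  θ_3 = -Pb²x(2aL-(3a+b)x)/(2L³EI)  [x≤a] = -19·(4/3)²·(4/3)·(2·(8/3)·4-(3·(8/3)+(4/3))·(4/3))/(2·4³·20000) = -19/121500 rad
Load 4 — applied couple M₀=-10 kN·m at a=8/5 m (b=L-a=12/5):
  θ_4 = (R_Ax²/2 - M_Ax)/EI  [x≤a] with R_A=-18/5, M_A=-6/5 = ((-18/5)·(4/3)²/2 - (-6/5)·(4/3))/20000 = -1/12500 rad
Superposition: θ = Σ θ_i = -1231/1518750 rad ≈ -0.000811 rad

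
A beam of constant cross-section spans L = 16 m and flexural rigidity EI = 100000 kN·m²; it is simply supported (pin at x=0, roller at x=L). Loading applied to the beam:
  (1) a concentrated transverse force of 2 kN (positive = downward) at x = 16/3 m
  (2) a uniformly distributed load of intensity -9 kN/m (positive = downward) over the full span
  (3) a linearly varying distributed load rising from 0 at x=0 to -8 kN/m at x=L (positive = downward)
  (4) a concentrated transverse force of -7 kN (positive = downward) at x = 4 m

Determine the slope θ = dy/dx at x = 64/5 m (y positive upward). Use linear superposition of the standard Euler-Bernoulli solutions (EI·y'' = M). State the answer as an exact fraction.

Load 1 — point force P=2 kN at a=16/3 m (b=L-a=32/3):
  θ_1 = -Pa(2L²-6Lx+3x²+a²)/(6LEI)  [x>a] = -2·(16/3)·(2·16²-6·16·(64/5)+3·(64/5)²+(16/3)²)/(6·16·100000) = 1384/6328125 rad
Load 2 — uniform load w=-9 kN/m over full span:
  θ_2 = -w(L³-6Lx²+4x³)/(24EI) = -(-9)·(16³-6·16·(64/5)²+4·(64/5)³)/(24·100000) = -4752/390625 rad
Load 3 — triangular load w₀=-8 kN/m (0→w₀ over full span):
  θ_3 = -w₀(7L⁴-30L²x²+15x⁴)/(360LEI) = -(-8)·(7·16⁴-30·16²·(64/5)²+15·(64/5)⁴)/(360·16·100000) = -96896/17578125 rad
Load 4 — point force P=-7 kN at a=4 m (b=L-a=12):
  θ_4 = -Pa(2L²-6Lx+3x²+a²)/(6LEI)  [x>a] = -(-7)·4·(2·16²-6·16·(64/5)+3·(64/5)²+4²)/(6·16·100000) = -763/1250000 rad
Superposition: θ = Σ θ_i = -45737459/2531250000 rad ≈ -0.018069 rad

θ(64/5) = -45737459/2531250000 rad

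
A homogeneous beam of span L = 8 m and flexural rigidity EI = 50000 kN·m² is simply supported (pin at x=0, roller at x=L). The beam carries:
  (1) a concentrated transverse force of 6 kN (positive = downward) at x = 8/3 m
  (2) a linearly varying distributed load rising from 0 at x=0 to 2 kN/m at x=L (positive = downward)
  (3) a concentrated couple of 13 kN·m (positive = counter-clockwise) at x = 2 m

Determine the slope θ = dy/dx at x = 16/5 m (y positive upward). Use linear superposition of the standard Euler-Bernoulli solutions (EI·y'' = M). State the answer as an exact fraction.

θ(16/5) = -458353/3375000000 rad

Load 1 — point force P=6 kN at a=8/3 m (b=L-a=16/3):
  θ_1 = -Pa(2L²-6Lx+3x²+a²)/(6LEI)  [x>a] = -6·(8/3)·(2·8²-6·8·(16/5)+3·(16/5)²+(8/3)²)/(6·8·50000) = -172/2109375 rad
Load 2 — triangular load w₀=2 kN/m (0→w₀ over full span):
  θ_2 = -w₀(7L⁴-30L²x²+15x⁴)/(360LEI) = -2·(7·8⁴-30·8²·(16/5)²+15·(16/5)⁴)/(360·8·50000) = -2584/17578125 rad
Load 3 — applied couple M₀=13 kN·m at a=2 m (b=L-a=6):
  θ_3 = (M₀x²/(2L)-M₀(x-a)+C₁)/EI  [x>a] with C₁=M₀(3b²-L²)/(6L)=143/12 = (13·(16/5)²/(2·8)-13·((16/5)-2)+(143/12))/50000 = 1391/15000000 rad
Superposition: θ = Σ θ_i = -458353/3375000000 rad ≈ -0.000136 rad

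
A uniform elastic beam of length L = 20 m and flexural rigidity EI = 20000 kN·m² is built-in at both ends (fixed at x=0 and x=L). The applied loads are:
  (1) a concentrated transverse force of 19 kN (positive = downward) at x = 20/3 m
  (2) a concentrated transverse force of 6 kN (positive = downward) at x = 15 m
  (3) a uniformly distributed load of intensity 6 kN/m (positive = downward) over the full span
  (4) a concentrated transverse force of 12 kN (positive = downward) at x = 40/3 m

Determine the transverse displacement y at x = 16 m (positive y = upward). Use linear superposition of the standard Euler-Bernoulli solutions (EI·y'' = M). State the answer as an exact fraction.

Load 1 — point force P=19 kN at a=20/3 m (b=L-a=40/3):
  y_1 = -Pa²(L-x)²(3bL-(3b+a)(L-x))/(6L³EI)  [x>a] = -19·(20/3)²·(20-16)²·(3·(40/3)·20-(3·(40/3)+(20/3))·(20-16))/(6·20³·20000) = -437/50625 m
Load 2 — point force P=6 kN at a=15 m (b=L-a=5):
  y_2 = -Pa²(L-x)²(3bL-(3b+a)(L-x))/(6L³EI)  [x>a] = -6·15²·(20-16)²·(3·5·20-(3·5+15)·(20-16))/(6·20³·20000) = -81/20000 m
Load 3 — uniform load w=6 kN/m over full span:
  y_3 = -wx²(L-x)²/(24EI) = -6·16²·(20-16)²/(24·20000) = -32/625 m
Load 4 — point force P=12 kN at a=40/3 m (b=L-a=20/3):
  y_4 = -Pa²(L-x)²(3bL-(3b+a)(L-x))/(6L³EI)  [x>a] = -12·(40/3)²·(20-16)²·(3·(20/3)·20-(3·(20/3)+(40/3))·(20-16))/(6·20³·20000) = -32/3375 m
Superposition: y = Σ y_i = -118849/1620000 m ≈ -0.073364 m

y(16) = -118849/1620000 m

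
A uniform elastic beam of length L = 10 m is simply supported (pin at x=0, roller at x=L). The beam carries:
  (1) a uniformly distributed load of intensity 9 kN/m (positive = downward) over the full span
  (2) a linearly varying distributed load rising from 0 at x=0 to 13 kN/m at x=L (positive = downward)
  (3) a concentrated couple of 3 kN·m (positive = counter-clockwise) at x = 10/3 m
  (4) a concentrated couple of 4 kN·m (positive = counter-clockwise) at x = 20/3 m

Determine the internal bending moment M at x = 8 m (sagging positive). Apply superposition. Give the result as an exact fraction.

M(8) = 133 kN·m

Load 1 — uniform load w=9 kN/m over full span:
  M_1 = wx(L-x)/2 = 9·8·(10-8)/2 = 72 kN·m
Load 2 — triangular load w₀=13 kN/m (0→w₀ over full span):
  M_2 = w₀Lx/6 - w₀x³/(6L) = 13·10·8/6 - 13·8³/(6·10) = 312/5 kN·m
Load 3 — applied couple M₀=3 kN·m at a=10/3 m (b=L-a=20/3):
  M_3 = M₀x/L - M₀  [x>a] = 3·8/10 - 3 = -3/5 kN·m
Load 4 — applied couple M₀=4 kN·m at a=20/3 m (b=L-a=10/3):
  M_4 = M₀x/L - M₀  [x>a] = 4·8/10 - 4 = -4/5 kN·m
Superposition: M = Σ M_i = 133 kN·m ≈ 133.000000 kN·m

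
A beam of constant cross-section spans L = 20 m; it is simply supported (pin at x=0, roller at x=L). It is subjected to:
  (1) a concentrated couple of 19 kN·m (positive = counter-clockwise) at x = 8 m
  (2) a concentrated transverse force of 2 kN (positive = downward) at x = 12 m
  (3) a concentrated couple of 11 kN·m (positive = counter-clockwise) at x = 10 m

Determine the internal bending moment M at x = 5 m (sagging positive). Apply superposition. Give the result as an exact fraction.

M(5) = 23/2 kN·m

Load 1 — applied couple M₀=19 kN·m at a=8 m (b=L-a=12):
  M_1 = M₀x/L  [x≤a] = 19·5/20 = 19/4 kN·m
Load 2 — point force P=2 kN at a=12 m (b=L-a=8):
  M_2 = Pbx/L  [x≤a] = 2·8·5/20 = 4 kN·m
Load 3 — applied couple M₀=11 kN·m at a=10 m (b=L-a=10):
  M_3 = M₀x/L  [x≤a] = 11·5/20 = 11/4 kN·m
Superposition: M = Σ M_i = 23/2 kN·m ≈ 11.500000 kN·m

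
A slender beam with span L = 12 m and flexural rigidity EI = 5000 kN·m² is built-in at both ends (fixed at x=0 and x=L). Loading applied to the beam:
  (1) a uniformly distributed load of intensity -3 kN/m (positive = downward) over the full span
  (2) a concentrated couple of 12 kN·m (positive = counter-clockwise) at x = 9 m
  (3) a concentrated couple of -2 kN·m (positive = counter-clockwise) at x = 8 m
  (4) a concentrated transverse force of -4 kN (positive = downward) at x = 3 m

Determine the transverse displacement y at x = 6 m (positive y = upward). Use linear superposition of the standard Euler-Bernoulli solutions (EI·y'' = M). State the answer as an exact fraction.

y(6) = 157/5000 m

Load 1 — uniform load w=-3 kN/m over full span:
  y_1 = -wx²(L-x)²/(24EI) = -(-3)·6²·(12-6)²/(24·5000) = 81/2500 m
Load 2 — applied couple M₀=12 kN·m at a=9 m (b=L-a=3):
  y_2 = (R_Ax³/6 - M_Ax²/2)/EI  [x≤a] with R_A=9/8, M_A=15/4 = ((9/8)·6³/6 - (15/4)·6²/2)/5000 = -27/5000 m
Load 3 — applied couple M₀=-2 kN·m at a=8 m (b=L-a=4):
  y_3 = (R_Ax³/6 - M_Ax²/2)/EI  [x≤a] with R_A=-2/9, M_A=-2/3 = ((-2/9)·6³/6 - (-2/3)·6²/2)/5000 = 1/1250 m
Load 4 — point force P=-4 kN at a=3 m (b=L-a=9):
  y_4 = -Pa²(L-x)²(3bL-(3b+a)(L-x))/(6L³EI)  [x>a] = -(-4)·3²·(12-6)²·(3·9·12-(3·9+3)·(12-6))/(6·12³·5000) = 9/2500 m
Superposition: y = Σ y_i = 157/5000 m ≈ 0.031400 m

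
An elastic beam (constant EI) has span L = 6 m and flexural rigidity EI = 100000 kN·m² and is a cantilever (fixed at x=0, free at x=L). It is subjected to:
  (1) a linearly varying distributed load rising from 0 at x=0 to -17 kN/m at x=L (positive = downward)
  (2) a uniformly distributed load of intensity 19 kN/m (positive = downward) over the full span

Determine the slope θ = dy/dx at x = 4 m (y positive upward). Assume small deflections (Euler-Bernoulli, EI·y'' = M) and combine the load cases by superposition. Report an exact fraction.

θ(4) = -62/28125 rad

Load 1 — triangular load w₀=-17 kN/m (0→w₀ over full span):
  θ_1 = (w₀Lx²/4-w₀L²x/3-w₀x⁴/(24L))/EI = ((-17)·6·4²/4-(-17)·6²·4/3-(-17)·4⁴/(24·6))/100000 = 493/112500 rad
Load 2 — uniform load w=19 kN/m over full span:
  θ_2 = -wx(x²-3Lx+3L²)/(6EI) = -19·4·(4²-3·6·4+3·6²)/(6·100000) = -247/37500 rad
Superposition: θ = Σ θ_i = -62/28125 rad ≈ -0.002204 rad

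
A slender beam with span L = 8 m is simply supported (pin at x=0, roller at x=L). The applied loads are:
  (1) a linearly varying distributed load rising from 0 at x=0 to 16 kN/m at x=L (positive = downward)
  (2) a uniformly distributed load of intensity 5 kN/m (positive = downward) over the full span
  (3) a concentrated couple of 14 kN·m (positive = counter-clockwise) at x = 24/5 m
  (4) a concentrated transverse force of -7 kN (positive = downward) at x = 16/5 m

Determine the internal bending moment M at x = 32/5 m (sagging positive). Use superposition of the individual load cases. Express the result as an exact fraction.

Load 1 — triangular load w₀=16 kN/m (0→w₀ over full span):
  M_1 = w₀Lx/6 - w₀x³/(6L) = 16·8·(32/5)/6 - 16·(32/5)³/(6·8) = 6144/125 kN·m
Load 2 — uniform load w=5 kN/m over full span:
  M_2 = wx(L-x)/2 = 5·(32/5)·(8-(32/5))/2 = 128/5 kN·m
Load 3 — applied couple M₀=14 kN·m at a=24/5 m (b=L-a=16/5):
  M_3 = M₀x/L - M₀  [x>a] = 14·(32/5)/8 - 14 = -14/5 kN·m
Load 4 — point force P=-7 kN at a=16/5 m (b=L-a=24/5):
  M_4 = Pa(L-x)/L  [x>a] = (-7)·(16/5)·(8-(32/5))/8 = -112/25 kN·m
Superposition: M = Σ M_i = 8434/125 kN·m ≈ 67.472000 kN·m

M(32/5) = 8434/125 kN·m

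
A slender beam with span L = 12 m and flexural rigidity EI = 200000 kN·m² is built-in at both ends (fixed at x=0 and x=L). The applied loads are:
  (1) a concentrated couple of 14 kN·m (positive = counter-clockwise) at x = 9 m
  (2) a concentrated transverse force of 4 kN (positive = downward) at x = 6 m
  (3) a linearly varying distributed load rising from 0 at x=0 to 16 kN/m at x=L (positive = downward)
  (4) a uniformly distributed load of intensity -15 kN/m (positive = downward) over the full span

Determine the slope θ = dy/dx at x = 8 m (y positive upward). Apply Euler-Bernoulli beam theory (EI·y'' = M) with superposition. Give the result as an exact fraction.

θ(8) = -2941/9000000 rad

Load 1 — applied couple M₀=14 kN·m at a=9 m (b=L-a=3):
  θ_1 = (R_Ax²/2 - M_Ax)/EI  [x≤a] with R_A=21/16, M_A=35/8 = ((21/16)·8²/2 - (35/8)·8)/200000 = 7/200000 rad
Load 2 — point force P=4 kN at a=6 m (b=L-a=6):
  θ_2 = Pa²(L-x)(2bL-(3b+a)(L-x))/(2L³EI)  [x>a] = 4·6²·(12-8)·(2·6·12-(3·6+6)·(12-8))/(2·12³·200000) = 1/25000 rad
Load 3 — triangular load w₀=16 kN/m (0→w₀ over full span):
  θ_3 = -w₀(2x(L-x)(L-2x)(x+2L)+x²(L-x)²)/(120LEI) = -16·(2·8·(12-8)·(12-2·8)·(8+2·12)+8²·(12-8)²)/(120·12·200000) = 56/140625 rad
Load 4 — uniform load w=-15 kN/m over full span:
  θ_4 = -wx(L-x)(L-2x)/(12EI) = -(-15)·8·(12-8)·(12-2·8)/(12·200000) = -1/1250 rad
Superposition: θ = Σ θ_i = -2941/9000000 rad ≈ -0.000327 rad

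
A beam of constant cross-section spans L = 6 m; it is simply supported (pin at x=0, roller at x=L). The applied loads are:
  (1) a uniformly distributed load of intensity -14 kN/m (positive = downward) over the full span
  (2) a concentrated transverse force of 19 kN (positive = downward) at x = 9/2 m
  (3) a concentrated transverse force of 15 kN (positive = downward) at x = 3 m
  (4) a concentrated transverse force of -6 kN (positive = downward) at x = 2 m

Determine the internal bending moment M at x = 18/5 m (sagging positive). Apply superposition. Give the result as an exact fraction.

Load 1 — uniform load w=-14 kN/m over full span:
  M_1 = wx(L-x)/2 = (-14)·(18/5)·(6-(18/5))/2 = -1512/25 kN·m
Load 2 — point force P=19 kN at a=9/2 m (b=L-a=3/2):
  M_2 = Pbx/L  [x≤a] = 19·(3/2)·(18/5)/6 = 171/10 kN·m
Load 3 — point force P=15 kN at a=3 m (b=L-a=3):
  M_3 = Pa(L-x)/L  [x>a] = 15·3·(6-(18/5))/6 = 18 kN·m
Load 4 — point force P=-6 kN at a=2 m (b=L-a=4):
  M_4 = Pa(L-x)/L  [x>a] = (-6)·2·(6-(18/5))/6 = -24/5 kN·m
Superposition: M = Σ M_i = -1509/50 kN·m ≈ -30.180000 kN·m

M(18/5) = -1509/50 kN·m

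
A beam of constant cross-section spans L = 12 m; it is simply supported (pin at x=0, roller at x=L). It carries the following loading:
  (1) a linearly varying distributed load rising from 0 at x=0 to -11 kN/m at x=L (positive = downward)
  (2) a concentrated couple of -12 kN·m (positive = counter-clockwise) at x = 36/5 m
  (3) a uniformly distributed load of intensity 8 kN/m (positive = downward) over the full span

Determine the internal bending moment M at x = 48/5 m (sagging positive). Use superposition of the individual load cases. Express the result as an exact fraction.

Load 1 — triangular load w₀=-11 kN/m (0→w₀ over full span):
  M_1 = w₀Lx/6 - w₀x³/(6L) = (-11)·12·(48/5)/6 - (-11)·(48/5)³/(6·12) = -9504/125 kN·m
Load 2 — applied couple M₀=-12 kN·m at a=36/5 m (b=L-a=24/5):
  M_2 = M₀x/L - M₀  [x>a] = (-12)·(48/5)/12 - (-12) = 12/5 kN·m
Load 3 — uniform load w=8 kN/m over full span:
  M_3 = wx(L-x)/2 = 8·(48/5)·(12-(48/5))/2 = 2304/25 kN·m
Superposition: M = Σ M_i = 2316/125 kN·m ≈ 18.528000 kN·m

M(48/5) = 2316/125 kN·m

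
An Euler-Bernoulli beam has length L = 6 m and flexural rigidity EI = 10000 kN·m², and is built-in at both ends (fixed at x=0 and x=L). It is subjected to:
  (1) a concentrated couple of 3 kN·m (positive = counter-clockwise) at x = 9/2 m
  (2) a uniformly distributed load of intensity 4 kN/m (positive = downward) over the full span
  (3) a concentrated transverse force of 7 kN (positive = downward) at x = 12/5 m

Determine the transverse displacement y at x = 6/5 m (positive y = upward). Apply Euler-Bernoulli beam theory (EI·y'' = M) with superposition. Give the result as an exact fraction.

y(6/5) = -1136349/1250000000 m

Load 1 — applied couple M₀=3 kN·m at a=9/2 m (b=L-a=3/2):
  y_1 = (R_Ax³/6 - M_Ax²/2)/EI  [x≤a] with R_A=9/16, M_A=15/16 = ((9/16)·(6/5)³/6 - (15/16)·(6/5)²/2)/10000 = -513/10000000 m
Load 2 — uniform load w=4 kN/m over full span:
  y_2 = -wx²(L-x)²/(24EI) = -4·(6/5)²·(6-(6/5))²/(24·10000) = -216/390625 m
Load 3 — point force P=7 kN at a=12/5 m (b=L-a=18/5):
  y_3 = -Pb²x²(3aL-(3a+b)x)/(6L³EI)  [x≤a] = -7·(18/5)²·(6/5)²·(3·(12/5)·6-(3·(12/5)+(18/5))·(6/5))/(6·6³·10000) = -11907/39062500 m
Superposition: y = Σ y_i = -1136349/1250000000 m ≈ -0.000909 m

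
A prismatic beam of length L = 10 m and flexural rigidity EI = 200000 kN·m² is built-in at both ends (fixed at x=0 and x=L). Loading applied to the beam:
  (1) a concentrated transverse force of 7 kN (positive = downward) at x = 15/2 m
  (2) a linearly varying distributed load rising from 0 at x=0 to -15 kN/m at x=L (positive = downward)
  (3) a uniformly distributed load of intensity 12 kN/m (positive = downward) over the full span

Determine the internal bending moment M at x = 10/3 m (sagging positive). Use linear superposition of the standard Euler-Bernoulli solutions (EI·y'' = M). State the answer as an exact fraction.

Load 1 — point force P=7 kN at a=15/2 m (b=L-a=5/2):
  M_1 = Pb²(3a+b)x/L³ - Pab²/L²  [x≤a] = 7·(5/2)²·(3·(15/2)+(5/2))·(10/3)/10³ - 7·(15/2)·(5/2)²/10² = 35/96 kN·m
Load 2 — triangular load w₀=-15 kN/m (0→w₀ over full span):
  M_2 = 3w₀Lx/20 - w₀L²/30 - w₀x³/(6L) = 3·(-15)·10·(10/3)/20 - (-15)·10²/30 - (-15)·(10/3)³/(6·10) = -425/27 kN·m
Load 3 — uniform load w=12 kN/m over full span:
  M_3 = wLx/2 - wL²/12 - wx²/2 = 12·10·(10/3)/2 - 12·10²/12 - 12·(10/3)²/2 = 100/3 kN·m
Superposition: M = Σ M_i = 15515/864 kN·m ≈ 17.957176 kN·m

M(10/3) = 15515/864 kN·m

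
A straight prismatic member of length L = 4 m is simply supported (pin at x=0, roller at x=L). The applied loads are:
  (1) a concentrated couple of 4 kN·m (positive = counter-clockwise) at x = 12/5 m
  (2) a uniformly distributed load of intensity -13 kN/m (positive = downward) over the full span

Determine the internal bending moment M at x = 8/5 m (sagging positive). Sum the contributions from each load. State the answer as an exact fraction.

Load 1 — applied couple M₀=4 kN·m at a=12/5 m (b=L-a=8/5):
  M_1 = M₀x/L  [x≤a] = 4·(8/5)/4 = 8/5 kN·m
Load 2 — uniform load w=-13 kN/m over full span:
  M_2 = wx(L-x)/2 = (-13)·(8/5)·(4-(8/5))/2 = -624/25 kN·m
Superposition: M = Σ M_i = -584/25 kN·m ≈ -23.360000 kN·m

M(8/5) = -584/25 kN·m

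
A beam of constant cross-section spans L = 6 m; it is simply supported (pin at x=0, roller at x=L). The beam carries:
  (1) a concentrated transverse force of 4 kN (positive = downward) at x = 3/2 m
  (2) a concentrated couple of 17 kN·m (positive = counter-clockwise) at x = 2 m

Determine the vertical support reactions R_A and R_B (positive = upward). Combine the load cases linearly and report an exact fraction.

R_A = 35/6 kN, R_B = -11/6 kN

Load 1 — point force P=4 kN at a=3/2 m (b=L-a=9/2):
  R_A = Pb/L = 4·(9/2)/6 = 3 kN
  R_B = Pa/L = 4·(3/2)/6 = 1 kN
Load 2 — applied couple M₀=17 kN·m at a=2 m (b=L-a=4):
  R_A = M₀/L = 17/6 kN
  R_B = -M₀/L = -17/6 kN
Superposition: R_A = 35/6 kN, R_B = -11/6 kN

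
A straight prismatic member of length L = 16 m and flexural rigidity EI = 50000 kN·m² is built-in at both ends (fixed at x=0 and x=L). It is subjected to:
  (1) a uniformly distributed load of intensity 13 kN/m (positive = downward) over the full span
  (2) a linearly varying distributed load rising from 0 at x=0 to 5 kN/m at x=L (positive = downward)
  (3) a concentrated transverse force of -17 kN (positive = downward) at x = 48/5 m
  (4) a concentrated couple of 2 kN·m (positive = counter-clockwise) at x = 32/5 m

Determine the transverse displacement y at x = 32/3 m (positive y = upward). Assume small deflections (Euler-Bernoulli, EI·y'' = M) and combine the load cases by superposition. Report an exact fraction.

Load 1 — uniform load w=13 kN/m over full span:
  y_1 = -wx²(L-x)²/(24EI) = -13·(32/3)²·(16-(32/3))²/(24·50000) = -26624/759375 m
Load 2 — triangular load w₀=5 kN/m (0→w₀ over full span):
  y_2 = -w₀x²(L-x)²(x+2L)/(120LEI) = -5·(32/3)²·(16-(32/3))²·((32/3)+2·16)/(120·16·50000) = -16384/2278125 m
Load 3 — point force P=-17 kN at a=48/5 m (b=L-a=32/5):
  y_3 = -Pa²(L-x)²(3bL-(3b+a)(L-x))/(6L³EI)  [x>a] = -(-17)·(48/5)²·(16-(32/3))²·(3·(32/5)·16-(3·(32/5)+(48/5))·(16-(32/3)))/(6·16³·50000) = 2176/390625 m
Load 4 — applied couple M₀=2 kN·m at a=32/5 m (b=L-a=48/5):
  y_4 = (R_Ax³/6 - M_Ax²/2 - M₀(x-a)²/2)/EI  [x>a] with R_A=9/50, M_A=6/25 = ((9/50)·(32/3)³/6 - (6/25)·(32/3)²/2 - 2·((32/3)-(32/5))²/2)/50000 = 64/703125 m
Superposition: y = Σ y_i = -10419776/284765625 m ≈ -0.036591 m

y(32/3) = -10419776/284765625 m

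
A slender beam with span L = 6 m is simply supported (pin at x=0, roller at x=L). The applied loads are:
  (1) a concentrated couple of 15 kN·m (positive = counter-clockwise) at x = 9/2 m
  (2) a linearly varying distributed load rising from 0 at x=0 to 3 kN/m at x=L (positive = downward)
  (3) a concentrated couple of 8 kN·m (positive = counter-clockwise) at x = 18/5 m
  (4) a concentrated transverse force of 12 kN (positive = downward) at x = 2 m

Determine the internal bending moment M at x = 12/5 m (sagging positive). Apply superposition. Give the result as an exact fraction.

Load 1 — applied couple M₀=15 kN·m at a=9/2 m (b=L-a=3/2):
  M_1 = M₀x/L  [x≤a] = 15·(12/5)/6 = 6 kN·m
Load 2 — triangular load w₀=3 kN/m (0→w₀ over full span):
  M_2 = w₀Lx/6 - w₀x³/(6L) = 3·6·(12/5)/6 - 3·(12/5)³/(6·6) = 756/125 kN·m
Load 3 — applied couple M₀=8 kN·m at a=18/5 m (b=L-a=12/5):
  M_3 = M₀x/L  [x≤a] = 8·(12/5)/6 = 16/5 kN·m
Load 4 — point force P=12 kN at a=2 m (b=L-a=4):
  M_4 = Pa(L-x)/L  [x>a] = 12·2·(6-(12/5))/6 = 72/5 kN·m
Superposition: M = Σ M_i = 3706/125 kN·m ≈ 29.648000 kN·m

M(12/5) = 3706/125 kN·m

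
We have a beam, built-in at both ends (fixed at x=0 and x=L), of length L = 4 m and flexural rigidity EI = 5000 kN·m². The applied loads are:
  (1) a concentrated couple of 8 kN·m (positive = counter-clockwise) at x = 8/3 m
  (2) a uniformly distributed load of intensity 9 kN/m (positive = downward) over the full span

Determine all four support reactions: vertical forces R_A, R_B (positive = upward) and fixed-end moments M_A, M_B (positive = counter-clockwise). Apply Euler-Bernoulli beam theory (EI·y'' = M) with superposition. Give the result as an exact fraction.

Load 1 — applied couple M₀=8 kN·m at a=8/3 m (b=L-a=4/3):
  R_A = 6M₀ab/L³ = 6·8·(8/3)·(4/3)/4³ = 8/3 kN
  M_A = M₀b(2a-b)/L² = 8·(4/3)·(2·(8/3)-(4/3))/4² = 8/3 kN·m
  R_B = -6M₀ab/L³ = -6·8·(8/3)·(4/3)/4³ = -8/3 kN
  M_B = M₀a(2b-a)/L² = 8·(8/3)·(2·(4/3)-(8/3))/4² = 0 kN·m
Load 2 — uniform load w=9 kN/m over full span:
  R_A = wL/2 = 9·4/2 = 18 kN
  M_A = wL²/12 = 9·4²/12 = 12 kN·m
  R_B = wL/2 = 9·4/2 = 18 kN
  M_B = -wL²/12 = -9·4²/12 = -12 kN·m
Superposition: R_A = 62/3 kN, M_A = 44/3 kN·m, R_B = 46/3 kN, M_B = -12 kN·m

R_A = 62/3 kN, M_A = 44/3 kN·m, R_B = 46/3 kN, M_B = -12 kN·m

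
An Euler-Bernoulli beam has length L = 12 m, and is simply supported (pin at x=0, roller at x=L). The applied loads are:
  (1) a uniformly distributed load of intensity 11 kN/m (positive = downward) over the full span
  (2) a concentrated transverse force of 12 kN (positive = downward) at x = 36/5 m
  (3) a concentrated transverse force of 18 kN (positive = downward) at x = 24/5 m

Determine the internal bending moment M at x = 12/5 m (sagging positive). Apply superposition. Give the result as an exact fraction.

Load 1 — uniform load w=11 kN/m over full span:
  M_1 = wx(L-x)/2 = 11·(12/5)·(12-(12/5))/2 = 3168/25 kN·m
Load 2 — point force P=12 kN at a=36/5 m (b=L-a=24/5):
  M_2 = Pbx/L  [x≤a] = 12·(24/5)·(12/5)/12 = 288/25 kN·m
Load 3 — point force P=18 kN at a=24/5 m (b=L-a=36/5):
  M_3 = Pbx/L  [x≤a] = 18·(36/5)·(12/5)/12 = 648/25 kN·m
Superposition: M = Σ M_i = 4104/25 kN·m ≈ 164.160000 kN·m

M(12/5) = 4104/25 kN·m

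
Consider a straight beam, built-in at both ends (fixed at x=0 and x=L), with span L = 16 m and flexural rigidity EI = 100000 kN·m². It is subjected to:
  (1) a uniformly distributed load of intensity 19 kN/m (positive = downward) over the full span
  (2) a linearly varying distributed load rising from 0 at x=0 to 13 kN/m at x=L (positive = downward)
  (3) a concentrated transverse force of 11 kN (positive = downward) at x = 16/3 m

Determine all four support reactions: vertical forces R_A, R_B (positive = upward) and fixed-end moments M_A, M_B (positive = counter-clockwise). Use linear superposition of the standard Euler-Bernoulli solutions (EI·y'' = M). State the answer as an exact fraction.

R_A = 25832/135 kN, M_A = 73216/135 kN·m, R_B = 30733/135 kN, M_B = -78944/135 kN·m

Load 1 — uniform load w=19 kN/m over full span:
  R_A = wL/2 = 19·16/2 = 152 kN
  M_A = wL²/12 = 19·16²/12 = 1216/3 kN·m
  R_B = wL/2 = 19·16/2 = 152 kN
  M_B = -wL²/12 = -19·16²/12 = -1216/3 kN·m
Load 2 — triangular load w₀=13 kN/m (0→w₀ over full span):
  R_A = 3w₀L/20 = 3·13·16/20 = 156/5 kN
  M_A = w₀L²/30 = 13·16²/30 = 1664/15 kN·m
  R_B = 7w₀L/20 = 7·13·16/20 = 364/5 kN
  M_B = -w₀L²/20 = -13·16²/20 = -832/5 kN·m
Load 3 — point force P=11 kN at a=16/3 m (b=L-a=32/3):
  R_A = Pb²(3a+b)/L³ = 11·(32/3)²·(3·(16/3)+(32/3))/16³ = 220/27 kN
  M_A = Pab²/L² = 11·(16/3)·(32/3)²/16² = 704/27 kN·m
  R_B = Pa²(a+3b)/L³ = 11·(16/3)²·((16/3)+3·(32/3))/16³ = 77/27 kN
  M_B = -Pa²b/L² = -11·(16/3)²·(32/3)/16² = -352/27 kN·m
Superposition: R_A = 25832/135 kN, M_A = 73216/135 kN·m, R_B = 30733/135 kN, M_B = -78944/135 kN·m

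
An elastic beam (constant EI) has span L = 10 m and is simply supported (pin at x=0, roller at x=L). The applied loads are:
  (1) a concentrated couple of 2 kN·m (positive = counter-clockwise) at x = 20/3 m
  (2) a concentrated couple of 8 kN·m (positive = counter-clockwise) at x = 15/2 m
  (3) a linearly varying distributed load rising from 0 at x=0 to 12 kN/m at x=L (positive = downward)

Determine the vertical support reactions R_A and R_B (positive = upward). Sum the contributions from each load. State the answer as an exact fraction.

R_A = 21 kN, R_B = 39 kN

Load 1 — applied couple M₀=2 kN·m at a=20/3 m (b=L-a=10/3):
  R_A = M₀/L = 2/10 = 1/5 kN
  R_B = -M₀/L = -2/10 = -1/5 kN
Load 2 — applied couple M₀=8 kN·m at a=15/2 m (b=L-a=5/2):
  R_A = M₀/L = 8/10 = 4/5 kN
  R_B = -M₀/L = -8/10 = -4/5 kN
Load 3 — triangular load w₀=12 kN/m (0→w₀ over full span):
  R_A = w₀L/6 = 12·10/6 = 20 kN
  R_B = w₀L/3 = 12·10/3 = 40 kN
Superposition: R_A = 21 kN, R_B = 39 kN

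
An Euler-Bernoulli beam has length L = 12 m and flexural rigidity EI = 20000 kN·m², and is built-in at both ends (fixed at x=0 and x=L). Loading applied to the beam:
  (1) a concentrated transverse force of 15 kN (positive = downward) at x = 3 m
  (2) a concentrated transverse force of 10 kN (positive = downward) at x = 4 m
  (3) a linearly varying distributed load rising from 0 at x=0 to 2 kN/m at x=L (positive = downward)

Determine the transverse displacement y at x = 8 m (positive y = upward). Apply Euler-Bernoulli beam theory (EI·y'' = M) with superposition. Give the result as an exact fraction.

Load 1 — point force P=15 kN at a=3 m (b=L-a=9):
  y_1 = -Pa²(L-x)²(3bL-(3b+a)(L-x))/(6L³EI)  [x>a] = -15·3²·(12-8)²·(3·9·12-(3·9+3)·(12-8))/(6·12³·20000) = -17/8000 m
Load 2 — point force P=10 kN at a=4 m (b=L-a=8):
  y_2 = -Pa²(L-x)²(3bL-(3b+a)(L-x))/(6L³EI)  [x>a] = -10·4²·(12-8)²·(3·8·12-(3·8+4)·(12-8))/(6·12³·20000) = -22/10125 m
Load 3 — triangular load w₀=2 kN/m (0→w₀ over full span):
  y_3 = -w₀x²(L-x)²(x+2L)/(120LEI) = -2·8²·(12-8)²·(8+2·12)/(120·12·20000) = -64/28125 m
Superposition: y = Σ y_i = -106489/16200000 m ≈ -0.006573 m

y(8) = -106489/16200000 m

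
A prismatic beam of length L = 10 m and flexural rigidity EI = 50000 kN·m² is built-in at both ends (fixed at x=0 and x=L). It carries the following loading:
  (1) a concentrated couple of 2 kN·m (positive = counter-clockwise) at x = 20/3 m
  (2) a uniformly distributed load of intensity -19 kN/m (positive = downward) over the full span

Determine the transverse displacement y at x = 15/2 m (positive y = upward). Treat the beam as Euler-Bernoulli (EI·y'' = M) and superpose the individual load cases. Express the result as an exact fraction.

y(15/2) = 12793/2304000 m

Load 1 — applied couple M₀=2 kN·m at a=20/3 m (b=L-a=10/3):
  y_1 = (R_Ax³/6 - M_Ax²/2 - M₀(x-a)²/2)/EI  [x>a] with R_A=4/15, M_A=2/3 = ((4/15)·(15/2)³/6 - (2/3)·(15/2)²/2 - 2·((15/2)-(20/3))²/2)/50000 = -1/72000 m
Load 2 — uniform load w=-19 kN/m over full span:
  y_2 = -wx²(L-x)²/(24EI) = -(-19)·(15/2)²·(10-(15/2))²/(24·50000) = 57/10240 m
Superposition: y = Σ y_i = 12793/2304000 m ≈ 0.005553 m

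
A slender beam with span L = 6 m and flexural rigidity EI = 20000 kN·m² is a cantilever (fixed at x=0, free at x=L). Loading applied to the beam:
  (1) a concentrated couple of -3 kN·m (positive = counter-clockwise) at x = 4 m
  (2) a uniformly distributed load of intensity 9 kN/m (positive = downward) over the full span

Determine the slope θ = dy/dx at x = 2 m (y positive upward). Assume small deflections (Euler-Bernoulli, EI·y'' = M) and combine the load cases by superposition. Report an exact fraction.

θ(2) = -117/10000 rad

Load 1 — applied couple M₀=-3 kN·m at a=4 m (b=L-a=2):
  θ_1 = M₀x/EI  [x≤a] = (-3)·2/20000 = -3/10000 rad
Load 2 — uniform load w=9 kN/m over full span:
  θ_2 = -wx(x²-3Lx+3L²)/(6EI) = -9·2·(2²-3·6·2+3·6²)/(6·20000) = -57/5000 rad
Superposition: θ = Σ θ_i = -117/10000 rad ≈ -0.011700 rad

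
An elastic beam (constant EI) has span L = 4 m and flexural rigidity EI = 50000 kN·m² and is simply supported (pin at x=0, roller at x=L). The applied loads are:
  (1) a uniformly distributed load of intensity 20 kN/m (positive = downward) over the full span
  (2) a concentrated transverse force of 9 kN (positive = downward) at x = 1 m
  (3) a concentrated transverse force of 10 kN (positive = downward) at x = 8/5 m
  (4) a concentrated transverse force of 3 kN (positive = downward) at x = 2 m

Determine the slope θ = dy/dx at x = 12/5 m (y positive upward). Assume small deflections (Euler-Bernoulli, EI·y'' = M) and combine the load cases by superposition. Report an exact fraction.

θ(12/5) = 14071/30000000 rad

Load 1 — uniform load w=20 kN/m over full span:
  θ_1 = -w(L³-6Lx²+4x³)/(24EI) = -20·(4³-6·4·(12/5)²+4·(12/5)³)/(24·50000) = 74/234375 rad
Load 2 — point force P=9 kN at a=1 m (b=L-a=3):
  θ_2 = -Pa(2L²-6Lx+3x²+a²)/(6LEI)  [x>a] = -9·1·(2·4²-6·4·(12/5)+3·(12/5)²+1²)/(6·4·50000) = 549/10000000 rad
Load 3 — point force P=10 kN at a=8/5 m (b=L-a=12/5):
  θ_3 = -Pa(2L²-6Lx+3x²+a²)/(6LEI)  [x>a] = -10·(8/5)·(2·4²-6·4·(12/5)+3·(12/5)²+(8/5)²)/(6·4·50000) = 6/78125 rad
Load 4 — point force P=3 kN at a=2 m (b=L-a=2):
  θ_4 = -Pa(2L²-6Lx+3x²+a²)/(6LEI)  [x>a] = -3·2·(2·4²-6·4·(12/5)+3·(12/5)²+2²)/(6·4·50000) = 27/1250000 rad
Superposition: θ = Σ θ_i = 14071/30000000 rad ≈ 0.000469 rad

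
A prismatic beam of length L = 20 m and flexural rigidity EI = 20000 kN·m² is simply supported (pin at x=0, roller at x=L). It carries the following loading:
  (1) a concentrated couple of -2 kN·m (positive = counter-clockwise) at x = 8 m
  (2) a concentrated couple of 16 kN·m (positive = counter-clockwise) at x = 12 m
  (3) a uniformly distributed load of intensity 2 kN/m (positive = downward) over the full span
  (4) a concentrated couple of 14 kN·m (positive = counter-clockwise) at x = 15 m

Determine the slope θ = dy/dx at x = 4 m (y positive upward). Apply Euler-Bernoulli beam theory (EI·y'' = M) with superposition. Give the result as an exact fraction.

θ(4) = -34979/1200000 rad

Load 1 — applied couple M₀=-2 kN·m at a=8 m (b=L-a=12):
  θ_1 = (M₀x²/(2L)+C₁)/EI  [x≤a] with C₁=M₀(3b²-L²)/(6L)=-8/15 = ((-2)·4²/(2·20)+(-8/15))/20000 = -1/15000 rad
Load 2 — applied couple M₀=16 kN·m at a=12 m (b=L-a=8):
  θ_2 = (M₀x²/(2L)+C₁)/EI  [x≤a] with C₁=M₀(3b²-L²)/(6L)=-416/15 = (16·4²/(2·20)+(-416/15))/20000 = -2/1875 rad
Load 3 — uniform load w=2 kN/m over full span:
  θ_3 = -w(L³-6Lx²+4x³)/(24EI) = -2·(20³-6·20·4²+4·4³)/(24·20000) = -33/1250 rad
Load 4 — applied couple M₀=14 kN·m at a=15 m (b=L-a=5):
  θ_4 = (M₀x²/(2L)+C₁)/EI  [x≤a] with C₁=M₀(3b²-L²)/(6L)=-455/12 = (14·4²/(2·20)+(-455/12))/20000 = -1939/1200000 rad
Superposition: θ = Σ θ_i = -34979/1200000 rad ≈ -0.029149 rad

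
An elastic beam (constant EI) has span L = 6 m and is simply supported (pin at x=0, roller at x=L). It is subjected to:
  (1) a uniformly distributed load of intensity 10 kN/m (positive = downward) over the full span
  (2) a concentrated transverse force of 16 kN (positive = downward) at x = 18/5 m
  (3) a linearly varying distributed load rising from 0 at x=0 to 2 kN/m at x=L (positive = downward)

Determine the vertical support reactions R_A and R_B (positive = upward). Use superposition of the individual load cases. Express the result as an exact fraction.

Load 1 — uniform load w=10 kN/m over full span:
  R_A = wL/2 = 10·6/2 = 30 kN
  R_B = wL/2 = 10·6/2 = 30 kN
Load 2 — point force P=16 kN at a=18/5 m (b=L-a=12/5):
  R_A = Pb/L = 16·(12/5)/6 = 32/5 kN
  R_B = Pa/L = 16·(18/5)/6 = 48/5 kN
Load 3 — triangular load w₀=2 kN/m (0→w₀ over full span):
  R_A = w₀L/6 = 2·6/6 = 2 kN
  R_B = w₀L/3 = 2·6/3 = 4 kN
Superposition: R_A = 192/5 kN, R_B = 218/5 kN

R_A = 192/5 kN, R_B = 218/5 kN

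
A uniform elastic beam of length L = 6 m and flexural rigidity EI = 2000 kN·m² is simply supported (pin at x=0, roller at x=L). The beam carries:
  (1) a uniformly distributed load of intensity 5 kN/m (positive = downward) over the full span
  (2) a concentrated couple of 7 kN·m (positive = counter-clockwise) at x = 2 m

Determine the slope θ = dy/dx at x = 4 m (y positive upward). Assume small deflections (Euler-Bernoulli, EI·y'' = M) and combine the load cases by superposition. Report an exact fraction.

θ(4) = 29/3000 rad

Load 1 — uniform load w=5 kN/m over full span:
  θ_1 = -w(L³-6Lx²+4x³)/(24EI) = -5·(6³-6·6·4²+4·4³)/(24·2000) = 13/1200 rad
Load 2 — applied couple M₀=7 kN·m at a=2 m (b=L-a=4):
  θ_2 = (M₀x²/(2L)-M₀(x-a)+C₁)/EI  [x>a] with C₁=M₀(3b²-L²)/(6L)=7/3 = (7·4²/(2·6)-7·(4-2)+(7/3))/2000 = -7/6000 rad
Superposition: θ = Σ θ_i = 29/3000 rad ≈ 0.009667 rad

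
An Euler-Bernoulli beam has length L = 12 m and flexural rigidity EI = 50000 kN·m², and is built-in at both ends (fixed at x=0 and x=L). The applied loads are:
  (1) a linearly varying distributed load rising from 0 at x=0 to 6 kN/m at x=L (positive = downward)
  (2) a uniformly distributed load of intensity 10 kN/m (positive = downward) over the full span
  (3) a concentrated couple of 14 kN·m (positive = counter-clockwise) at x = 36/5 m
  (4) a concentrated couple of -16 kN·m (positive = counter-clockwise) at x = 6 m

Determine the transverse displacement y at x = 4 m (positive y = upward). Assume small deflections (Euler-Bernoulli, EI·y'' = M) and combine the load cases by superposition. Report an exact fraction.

y(4) = -2594/234375 m

Load 1 — triangular load w₀=6 kN/m (0→w₀ over full span):
  y_1 = -w₀x²(L-x)²(x+2L)/(120LEI) = -6·4²·(12-4)²·(4+2·12)/(120·12·50000) = -112/46875 m
Load 2 — uniform load w=10 kN/m over full span:
  y_2 = -wx²(L-x)²/(24EI) = -10·4²·(12-4)²/(24·50000) = -16/1875 m
Load 3 — applied couple M₀=14 kN·m at a=36/5 m (b=L-a=24/5):
  y_3 = (R_Ax³/6 - M_Ax²/2)/EI  [x≤a] with R_A=42/25, M_A=112/25 = ((42/25)·4³/6 - (112/25)·4²/2)/50000 = -28/78125 m
Load 4 — applied couple M₀=-16 kN·m at a=6 m (b=L-a=6):
  y_4 = (R_Ax³/6 - M_Ax²/2)/EI  [x≤a] with R_A=-2, M_A=-4 = ((-2)·4³/6 - (-4)·4²/2)/50000 = 2/9375 m
Superposition: y = Σ y_i = -2594/234375 m ≈ -0.011068 m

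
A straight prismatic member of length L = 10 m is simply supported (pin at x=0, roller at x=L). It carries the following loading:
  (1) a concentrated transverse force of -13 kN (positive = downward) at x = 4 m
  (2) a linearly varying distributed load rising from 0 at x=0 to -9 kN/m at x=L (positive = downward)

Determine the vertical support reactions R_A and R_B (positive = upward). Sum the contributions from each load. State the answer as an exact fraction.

R_A = -114/5 kN, R_B = -176/5 kN

Load 1 — point force P=-13 kN at a=4 m (b=L-a=6):
  R_A = Pb/L = (-13)·6/10 = -39/5 kN
  R_B = Pa/L = (-13)·4/10 = -26/5 kN
Load 2 — triangular load w₀=-9 kN/m (0→w₀ over full span):
  R_A = w₀L/6 = (-9)·10/6 = -15 kN
  R_B = w₀L/3 = (-9)·10/3 = -30 kN
Superposition: R_A = -114/5 kN, R_B = -176/5 kN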